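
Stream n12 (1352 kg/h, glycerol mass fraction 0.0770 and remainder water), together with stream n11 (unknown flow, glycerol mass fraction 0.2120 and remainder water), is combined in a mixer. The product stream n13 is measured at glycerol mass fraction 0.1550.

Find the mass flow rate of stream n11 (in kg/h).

1850 kg/h

Let n11 be the unknown flow. Total out = 1352 + n11.
glycerol balance: 104.1 + 0.212·n11 = 0.155·(1352 + n11)
(0.212 − 0.155)·n11 = 0.155×1352 − 104.1 = 105.46
n11 = 105.46 / 0.057 = 1850.1 kg/h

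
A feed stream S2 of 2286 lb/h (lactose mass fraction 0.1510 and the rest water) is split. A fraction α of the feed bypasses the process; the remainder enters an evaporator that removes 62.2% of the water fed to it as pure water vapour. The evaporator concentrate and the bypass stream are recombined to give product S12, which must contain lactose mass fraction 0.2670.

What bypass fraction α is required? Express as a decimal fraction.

0.177

All 2286×0.151 = 345.19 lb/h of lactose reaches S12, so S12 = 345.19/0.267 = 1292.8 lb/h and vapour = 993.17 lb/h.
The evaporator receives (1−α)·2286 of feed at 0.849 water and removes 0.622 of that water:
0.622×0.849×(1−α)×2286 = 993.17
(1−α) = 993.17/1207.2 = 0.8227;  α = 0.1773.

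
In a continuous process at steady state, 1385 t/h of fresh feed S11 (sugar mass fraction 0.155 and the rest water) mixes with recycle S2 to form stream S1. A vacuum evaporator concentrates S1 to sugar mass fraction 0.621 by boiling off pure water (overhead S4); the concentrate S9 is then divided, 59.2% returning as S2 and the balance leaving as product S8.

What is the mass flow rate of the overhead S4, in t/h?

1039 t/h

Overall sugar balance (none leaves overhead): sugar in fresh feed = sugar in product, i.e. 1385×0.155 = (1−0.592)·S9·0.621.
S9 = 214.68/(0.621×0.408) = 847.29 t/h.
Recycle S2 = 0.592×847.29 = 501.59 t/h.
Combined feed S1 = 1385 + 501.59 = 1886.6 t/h.
Overhead S4 = S1 − S9 = 1886.6 − 847.29 = 1039.3 t/h.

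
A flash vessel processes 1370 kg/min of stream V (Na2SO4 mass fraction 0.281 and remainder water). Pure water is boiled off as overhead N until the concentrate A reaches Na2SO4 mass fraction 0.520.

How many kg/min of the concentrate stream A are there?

740.3 kg/min

Na2SO4 is conserved: 1370×0.281 = 384.97 kg/min all reports to the concentrate.
Concentrate = 384.97/(target fraction) = 740.33 kg/min.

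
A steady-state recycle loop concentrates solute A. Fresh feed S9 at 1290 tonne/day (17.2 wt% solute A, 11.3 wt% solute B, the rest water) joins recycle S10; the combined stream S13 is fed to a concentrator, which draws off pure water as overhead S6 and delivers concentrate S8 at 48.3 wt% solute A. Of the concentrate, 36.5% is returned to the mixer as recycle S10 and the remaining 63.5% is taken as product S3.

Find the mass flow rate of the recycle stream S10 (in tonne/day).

264.1 tonne/day

Overall solute A balance (none leaves overhead): solute A in fresh feed = solute A in product, i.e. 1290×0.172 = (1−0.365)·S8·0.483.
S8 = 221.88/(0.483×0.635) = 723.43 tonne/day.
Recycle S10 = 0.365×723.43 = 264.05 tonne/day.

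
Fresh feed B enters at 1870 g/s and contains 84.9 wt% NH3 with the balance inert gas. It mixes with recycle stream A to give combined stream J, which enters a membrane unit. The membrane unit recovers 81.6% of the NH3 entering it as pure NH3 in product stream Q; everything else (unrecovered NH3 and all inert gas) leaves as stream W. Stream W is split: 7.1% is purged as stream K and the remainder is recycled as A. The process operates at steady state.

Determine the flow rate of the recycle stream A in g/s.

inert gas enters only via B and leaves only via the purge: 1870×0.151 = 0.071×(inert gas in W), and the membrane unit passes all inert gas, so inert gas in J = inert gas in W = 3977 g/s.
NH3 in J: m_A = 1870×0.849 + (1−0.071)·(1−0.816)·m_A, so m_A = 1587.6/0.8291 = 1915 g/s.
W = (1−0.816)×1915 + 3977 = 4329.4 g/s.
Recycle A = (1−0.071)×4329.4 = 4022 g/s.

4022 g/s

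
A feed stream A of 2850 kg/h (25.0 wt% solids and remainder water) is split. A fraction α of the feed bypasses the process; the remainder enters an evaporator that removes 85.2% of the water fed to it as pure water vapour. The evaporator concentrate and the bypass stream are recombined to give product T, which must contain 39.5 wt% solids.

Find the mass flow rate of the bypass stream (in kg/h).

All 2850×0.250 = 712.5 kg/h of solids reaches T, so T = 712.5/0.395 = 1803.8 kg/h and vapour = 1046.2 kg/h.
The evaporator receives (1−α)·2850 of feed at 0.750 water and removes 0.852 of that water:
0.852×0.750×(1−α)×2850 = 1046.2
(1−α) = 1046.2/1821.1 = 0.5745;  α = 0.4255.
Bypass flow = 0.4255×2850 = 1212.8 kg/h.

1213 kg/h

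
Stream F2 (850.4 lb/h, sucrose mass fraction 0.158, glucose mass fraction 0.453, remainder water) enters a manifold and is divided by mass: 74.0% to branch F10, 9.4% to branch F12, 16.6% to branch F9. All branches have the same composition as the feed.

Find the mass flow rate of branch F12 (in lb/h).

Branch F12 flow = 0.094×850.4 = 79.938 lb/h.

79.94 lb/h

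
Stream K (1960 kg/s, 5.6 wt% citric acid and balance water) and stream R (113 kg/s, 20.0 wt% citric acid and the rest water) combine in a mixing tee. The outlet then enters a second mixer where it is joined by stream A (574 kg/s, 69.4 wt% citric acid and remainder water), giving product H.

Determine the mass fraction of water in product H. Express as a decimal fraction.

0.800

Overall, product flow = 2647 kg/s.
water in = 1960×0.944 + 113×0.800 + 574×0.306 = 2116.3 kg/s.
water fraction in H = 0.800.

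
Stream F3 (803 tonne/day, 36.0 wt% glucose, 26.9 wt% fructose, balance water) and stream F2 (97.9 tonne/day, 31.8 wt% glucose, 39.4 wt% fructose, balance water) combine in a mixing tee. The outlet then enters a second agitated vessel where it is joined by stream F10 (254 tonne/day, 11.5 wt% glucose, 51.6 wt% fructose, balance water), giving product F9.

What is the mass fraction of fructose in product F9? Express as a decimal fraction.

0.334

Overall, product flow = 1154.9 tonne/day.
fructose in = 803×0.269 + 97.9×0.394 + 254×0.516 = 385.64 tonne/day.
fructose fraction in F9 = 0.334.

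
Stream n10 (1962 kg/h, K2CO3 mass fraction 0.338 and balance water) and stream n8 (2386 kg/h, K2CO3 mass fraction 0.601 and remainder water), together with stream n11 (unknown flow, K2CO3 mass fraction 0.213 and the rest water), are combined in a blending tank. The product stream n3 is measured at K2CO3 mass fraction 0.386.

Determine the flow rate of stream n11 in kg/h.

2421 kg/h

Let n11 be the unknown flow. Total out = 4348 + n11.
K2CO3 balance: 2097.1 + 0.213·n11 = 0.386·(4348 + n11)
(0.213 − 0.386)·n11 = 0.386×4348 − 2097.1 = -418.81
n11 = -418.81 / -0.173 = 2420.9 kg/h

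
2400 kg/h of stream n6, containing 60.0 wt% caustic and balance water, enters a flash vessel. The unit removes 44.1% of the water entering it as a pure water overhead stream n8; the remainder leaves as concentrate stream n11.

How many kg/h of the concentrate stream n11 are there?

water entering = 2400×0.400 = 960 kg/h; overhead removed = 0.441×960 = 423.36 kg/h.
Concentrate = 2400 − 423.36 = 1976.6 kg/h.

1977 kg/h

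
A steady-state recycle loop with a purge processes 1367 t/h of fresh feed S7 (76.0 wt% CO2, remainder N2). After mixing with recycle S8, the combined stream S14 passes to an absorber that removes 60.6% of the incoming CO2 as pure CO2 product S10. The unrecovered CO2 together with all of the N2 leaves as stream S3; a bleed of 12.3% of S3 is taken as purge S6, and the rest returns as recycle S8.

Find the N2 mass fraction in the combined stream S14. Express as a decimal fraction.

0.627

N2 enters only via S7 and leaves only via the purge: 1367×0.240 = 0.123×(N2 in S3), and the absorber passes all N2, so N2 in S14 = N2 in S3 = 2667.3 t/h.
CO2 in S14: m_A = 1367×0.760 + (1−0.123)·(1−0.606)·m_A, so m_A = 1038.9/0.6545 = 1587.4 t/h.
S14 = 1587.4 + 2667.3 = 4254.8 t/h.
N2 fraction in S14 = 2667.3/4254.8 = 0.627.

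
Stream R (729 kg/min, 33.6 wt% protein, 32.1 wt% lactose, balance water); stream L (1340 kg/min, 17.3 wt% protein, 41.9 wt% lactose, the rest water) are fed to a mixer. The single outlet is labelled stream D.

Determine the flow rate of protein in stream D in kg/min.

476.8 kg/min

protein out = protein in = 729×0.336 + 1340×0.173 = 476.76 kg/min.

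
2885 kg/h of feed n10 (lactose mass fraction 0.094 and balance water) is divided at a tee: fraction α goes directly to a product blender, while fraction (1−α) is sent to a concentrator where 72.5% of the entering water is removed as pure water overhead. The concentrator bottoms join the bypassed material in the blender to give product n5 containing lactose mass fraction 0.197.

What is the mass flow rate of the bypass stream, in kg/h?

588.6 kg/h

All 2885×0.094 = 271.19 kg/h of lactose reaches n5, so n5 = 271.19/0.197 = 1376.6 kg/h and vapour = 1508.4 kg/h.
The evaporator receives (1−α)·2885 of feed at 0.906 water and removes 0.725 of that water:
0.725×0.906×(1−α)×2885 = 1508.4
(1−α) = 1508.4/1895 = 0.7960;  α = 0.2040.
Bypass flow = 0.2040×2885 = 588.58 kg/h.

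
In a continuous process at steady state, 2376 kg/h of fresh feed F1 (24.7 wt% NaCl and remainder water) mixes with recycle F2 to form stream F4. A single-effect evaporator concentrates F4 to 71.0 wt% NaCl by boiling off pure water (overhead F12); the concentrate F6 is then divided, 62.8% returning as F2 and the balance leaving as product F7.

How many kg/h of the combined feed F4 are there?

Overall NaCl balance (none leaves overhead): NaCl in fresh feed = NaCl in product, i.e. 2376×0.247 = (1−0.628)·F6·0.710.
F6 = 586.87/(0.710×0.372) = 2222 kg/h.
Recycle F2 = 0.628×2222 = 1395.4 kg/h.
Combined feed F4 = 2376 + 1395.4 = 3771.4 kg/h.

3771 kg/h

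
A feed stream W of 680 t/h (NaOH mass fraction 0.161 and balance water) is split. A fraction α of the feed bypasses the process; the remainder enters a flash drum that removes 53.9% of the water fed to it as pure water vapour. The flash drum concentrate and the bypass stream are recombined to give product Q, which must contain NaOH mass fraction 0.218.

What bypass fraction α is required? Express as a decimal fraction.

All 680×0.161 = 109.48 t/h of NaOH reaches Q, so Q = 109.48/0.218 = 502.2 t/h and vapour = 177.8 t/h.
The evaporator receives (1−α)·680 of feed at 0.839 water and removes 0.539 of that water:
0.539×0.839×(1−α)×680 = 177.8
(1−α) = 177.8/307.51 = 0.5782;  α = 0.4218.

0.422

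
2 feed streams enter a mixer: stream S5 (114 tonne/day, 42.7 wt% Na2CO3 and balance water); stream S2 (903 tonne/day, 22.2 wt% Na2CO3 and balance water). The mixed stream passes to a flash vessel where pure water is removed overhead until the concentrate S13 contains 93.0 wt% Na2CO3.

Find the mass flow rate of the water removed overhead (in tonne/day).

Na2CO3 entering = 114×0.427 + 903×0.222 = 249.14 tonne/day.
All Na2CO3 reports to S13, so S13 = 249.14/0.930 = 267.9 tonne/day.
Total feed = 1017 tonne/day; overhead = 1017 − 267.9 = 749.1 tonne/day.

749.1 tonne/day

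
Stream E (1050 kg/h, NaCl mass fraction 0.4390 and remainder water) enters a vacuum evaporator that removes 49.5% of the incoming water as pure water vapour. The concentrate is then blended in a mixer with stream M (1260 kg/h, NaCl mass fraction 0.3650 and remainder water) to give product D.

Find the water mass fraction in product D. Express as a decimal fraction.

Vapour removed = 0.495×0.561×1050 = 291.58 kg/h; concentrate = 758.42 kg/h.
water reaching the mixer = 297.47 (from concentrate) + 1260×0.635 = 1097.6 kg/h.
Product flow = 758.42 + 1260 = 2018.4 kg/h; water fraction = 0.5438.

0.5438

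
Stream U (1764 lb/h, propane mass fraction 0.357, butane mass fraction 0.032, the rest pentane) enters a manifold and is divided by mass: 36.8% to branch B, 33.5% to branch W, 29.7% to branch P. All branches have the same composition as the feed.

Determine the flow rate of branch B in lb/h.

649.2 lb/h

Branch B flow = 0.368×1764 = 649.15 lb/h.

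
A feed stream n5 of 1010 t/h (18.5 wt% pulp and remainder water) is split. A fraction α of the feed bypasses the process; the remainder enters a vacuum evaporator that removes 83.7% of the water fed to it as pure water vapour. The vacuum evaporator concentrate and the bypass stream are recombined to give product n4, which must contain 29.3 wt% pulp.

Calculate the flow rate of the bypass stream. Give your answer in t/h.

All 1010×0.185 = 186.85 t/h of pulp reaches n4, so n4 = 186.85/0.293 = 637.71 t/h and vapour = 372.29 t/h.
The evaporator receives (1−α)·1010 of feed at 0.815 water and removes 0.837 of that water:
0.837×0.815×(1−α)×1010 = 372.29
(1−α) = 372.29/688.98 = 0.5403;  α = 0.4597.
Bypass flow = 0.4597×1010 = 464.25 t/h.

464.2 t/h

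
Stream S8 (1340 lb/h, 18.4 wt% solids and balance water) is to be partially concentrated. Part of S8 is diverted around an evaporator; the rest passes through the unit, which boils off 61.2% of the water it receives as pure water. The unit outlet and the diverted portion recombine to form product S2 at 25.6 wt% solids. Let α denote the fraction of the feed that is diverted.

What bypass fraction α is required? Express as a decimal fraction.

All 1340×0.184 = 246.56 lb/h of solids reaches S2, so S2 = 246.56/0.256 = 963.12 lb/h and vapour = 376.88 lb/h.
The evaporator receives (1−α)·1340 of feed at 0.816 water and removes 0.612 of that water:
0.612×0.816×(1−α)×1340 = 376.88
(1−α) = 376.88/669.19 = 0.5632;  α = 0.4368.

0.437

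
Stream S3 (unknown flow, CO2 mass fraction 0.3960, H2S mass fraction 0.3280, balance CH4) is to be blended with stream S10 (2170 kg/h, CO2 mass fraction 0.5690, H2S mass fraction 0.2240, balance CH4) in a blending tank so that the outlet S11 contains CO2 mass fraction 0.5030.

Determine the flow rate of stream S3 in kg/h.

1339 kg/h

Let S3 be the unknown flow. Total out = 2170 + S3.
CO2 balance: 1234.7 + 0.396·S3 = 0.503·(2170 + S3)
(0.396 − 0.503)·S3 = 0.503×2170 − 1234.7 = -143.22
S3 = -143.22 / -0.107 = 1338.5 kg/h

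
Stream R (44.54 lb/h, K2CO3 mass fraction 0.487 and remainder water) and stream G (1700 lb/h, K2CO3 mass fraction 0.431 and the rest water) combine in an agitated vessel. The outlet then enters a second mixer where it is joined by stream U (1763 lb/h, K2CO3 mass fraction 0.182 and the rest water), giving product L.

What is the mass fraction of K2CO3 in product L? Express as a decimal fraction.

Overall, product flow = 3507.5 lb/h.
K2CO3 in = 44.54×0.487 + 1700×0.431 + 1763×0.182 = 1075.3 lb/h.
K2CO3 fraction in L = 0.307.

0.307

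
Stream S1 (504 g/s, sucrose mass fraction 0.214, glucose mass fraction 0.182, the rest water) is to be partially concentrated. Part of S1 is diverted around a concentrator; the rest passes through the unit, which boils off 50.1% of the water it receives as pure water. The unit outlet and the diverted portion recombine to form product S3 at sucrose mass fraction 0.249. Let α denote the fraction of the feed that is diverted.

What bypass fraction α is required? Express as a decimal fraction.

0.535

All 504×0.214 = 107.86 g/s of sucrose reaches S3, so S3 = 107.86/0.249 = 433.16 g/s and vapour = 70.843 g/s.
The evaporator receives (1−α)·504 of feed at 0.604 water and removes 0.501 of that water:
0.501×0.604×(1−α)×504 = 70.843
(1−α) = 70.843/152.51 = 0.4645;  α = 0.5355.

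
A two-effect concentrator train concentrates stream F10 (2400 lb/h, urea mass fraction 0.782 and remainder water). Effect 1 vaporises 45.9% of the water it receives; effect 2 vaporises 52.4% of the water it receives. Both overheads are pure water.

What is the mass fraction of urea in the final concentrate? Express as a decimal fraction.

0.933

water in feed = 2400×0.218 = 523.2 lb/h.
After stage 1: water left = (1−0.459)×523.2 = 283.05; stream total = 2159.9 lb/h.
After stage 2: water left = (1−0.524)×283.05 = 134.73; final concentrate = 2011.5 lb/h.
urea fraction = 1876.8/2011.5 = 0.933.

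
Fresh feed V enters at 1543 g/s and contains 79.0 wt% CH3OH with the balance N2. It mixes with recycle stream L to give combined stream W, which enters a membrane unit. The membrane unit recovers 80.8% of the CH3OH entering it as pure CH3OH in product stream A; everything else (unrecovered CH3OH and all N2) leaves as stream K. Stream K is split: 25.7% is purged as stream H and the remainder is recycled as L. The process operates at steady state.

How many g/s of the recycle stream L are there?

N2 enters only via V and leaves only via the purge: 1543×0.210 = 0.257×(N2 in K), and the membrane unit passes all N2, so N2 in W = N2 in K = 1260.8 g/s.
CH3OH in W: m_A = 1543×0.790 + (1−0.257)·(1−0.808)·m_A, so m_A = 1219/0.8573 = 1421.8 g/s.
K = (1−0.808)×1421.8 + 1260.8 = 1533.8 g/s.
Recycle L = (1−0.257)×1533.8 = 1139.6 g/s.

1140 g/s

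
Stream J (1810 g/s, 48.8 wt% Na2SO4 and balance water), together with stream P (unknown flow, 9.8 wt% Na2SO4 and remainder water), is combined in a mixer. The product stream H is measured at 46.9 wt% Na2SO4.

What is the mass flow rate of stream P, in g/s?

Let P be the unknown flow. Total out = 1810 + P.
Na2SO4 balance: 883.28 + 0.098·P = 0.469·(1810 + P)
(0.098 − 0.469)·P = 0.469×1810 − 883.28 = -34.39
P = -34.39 / -0.371 = 92.695 g/s

92.7 g/s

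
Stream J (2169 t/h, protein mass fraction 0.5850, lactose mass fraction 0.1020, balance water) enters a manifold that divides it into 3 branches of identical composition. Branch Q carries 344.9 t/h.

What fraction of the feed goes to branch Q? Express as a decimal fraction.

0.159

Fraction to Q = 344.9/2169 = 0.1590.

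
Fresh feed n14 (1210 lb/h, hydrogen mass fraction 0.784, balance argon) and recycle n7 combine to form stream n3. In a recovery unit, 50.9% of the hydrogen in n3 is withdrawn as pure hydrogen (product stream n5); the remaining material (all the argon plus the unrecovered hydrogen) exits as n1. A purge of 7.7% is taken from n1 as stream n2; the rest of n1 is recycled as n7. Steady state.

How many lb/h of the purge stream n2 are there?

argon enters only via n14 and leaves only via the purge: 1210×0.216 = 0.077×(argon in n1), and the recovery unit passes all argon, so argon in n3 = argon in n1 = 3394.3 lb/h.
hydrogen in n3: m_A = 1210×0.784 + (1−0.077)·(1−0.509)·m_A, so m_A = 948.64/0.5468 = 1734.9 lb/h.
n1 = (1−0.509)×1734.9 + 3394.3 = 4246.1 lb/h.
Purge n2 = 0.077×4246.1 = 326.95 lb/h.

327 lb/h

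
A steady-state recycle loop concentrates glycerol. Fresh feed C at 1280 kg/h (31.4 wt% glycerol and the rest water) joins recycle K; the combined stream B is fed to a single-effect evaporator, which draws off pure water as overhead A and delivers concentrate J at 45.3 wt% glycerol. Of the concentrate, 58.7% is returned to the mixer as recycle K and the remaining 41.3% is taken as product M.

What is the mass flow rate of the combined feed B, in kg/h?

2541 kg/h

Overall glycerol balance (none leaves overhead): glycerol in fresh feed = glycerol in product, i.e. 1280×0.314 = (1−0.587)·J·0.453.
J = 401.92/(0.453×0.413) = 2148.3 kg/h.
Recycle K = 0.587×2148.3 = 1261 kg/h.
Combined feed B = 1280 + 1261 = 2541 kg/h.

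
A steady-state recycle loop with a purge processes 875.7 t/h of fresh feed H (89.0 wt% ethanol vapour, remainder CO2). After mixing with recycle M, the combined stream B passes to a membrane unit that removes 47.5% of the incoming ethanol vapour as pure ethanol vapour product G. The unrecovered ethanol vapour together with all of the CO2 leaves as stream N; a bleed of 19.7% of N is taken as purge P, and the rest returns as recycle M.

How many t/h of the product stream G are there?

640 t/h

ethanol vapour in B: m_A = 875.7×0.890 + (1−0.197)·(1−0.475)·m_A, so m_A = 779.37/0.5784 = 1347.4 t/h.
Product G = 0.475×1347.4 = 640.02 t/h.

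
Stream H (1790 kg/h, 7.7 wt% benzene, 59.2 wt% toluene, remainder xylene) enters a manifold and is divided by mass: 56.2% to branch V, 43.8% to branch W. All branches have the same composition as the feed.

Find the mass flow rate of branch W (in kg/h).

784 kg/h

Branch W flow = 0.438×1790 = 784.02 kg/h.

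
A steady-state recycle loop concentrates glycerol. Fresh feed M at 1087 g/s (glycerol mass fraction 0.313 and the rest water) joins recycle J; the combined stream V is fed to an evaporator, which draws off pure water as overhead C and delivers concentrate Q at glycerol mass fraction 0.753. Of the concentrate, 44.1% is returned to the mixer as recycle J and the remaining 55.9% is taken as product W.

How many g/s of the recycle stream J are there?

356.5 g/s

Overall glycerol balance (none leaves overhead): glycerol in fresh feed = glycerol in product, i.e. 1087×0.313 = (1−0.441)·Q·0.753.
Q = 340.23/(0.753×0.559) = 808.29 g/s.
Recycle J = 0.441×808.29 = 356.46 g/s.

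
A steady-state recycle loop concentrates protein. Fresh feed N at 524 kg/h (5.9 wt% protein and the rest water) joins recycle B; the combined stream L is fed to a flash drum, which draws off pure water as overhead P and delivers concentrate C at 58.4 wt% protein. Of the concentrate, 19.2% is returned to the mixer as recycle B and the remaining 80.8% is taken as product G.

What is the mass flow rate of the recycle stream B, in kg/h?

Overall protein balance (none leaves overhead): protein in fresh feed = protein in product, i.e. 524×0.059 = (1−0.192)·C·0.584.
C = 30.916/(0.584×0.808) = 65.518 kg/h.
Recycle B = 0.192×65.518 = 12.579 kg/h.

12.58 kg/h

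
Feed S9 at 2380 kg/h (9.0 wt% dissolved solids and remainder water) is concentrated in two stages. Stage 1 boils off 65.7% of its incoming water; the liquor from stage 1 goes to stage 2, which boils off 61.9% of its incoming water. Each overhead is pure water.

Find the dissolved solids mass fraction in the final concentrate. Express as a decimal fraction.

water in feed = 2380×0.910 = 2165.8 kg/h.
After stage 1: water left = (1−0.657)×2165.8 = 742.87; stream total = 957.07 kg/h.
After stage 2: water left = (1−0.619)×742.87 = 283.03; final concentrate = 497.23 kg/h.
dissolved solids fraction = 214.2/497.23 = 0.431.

0.431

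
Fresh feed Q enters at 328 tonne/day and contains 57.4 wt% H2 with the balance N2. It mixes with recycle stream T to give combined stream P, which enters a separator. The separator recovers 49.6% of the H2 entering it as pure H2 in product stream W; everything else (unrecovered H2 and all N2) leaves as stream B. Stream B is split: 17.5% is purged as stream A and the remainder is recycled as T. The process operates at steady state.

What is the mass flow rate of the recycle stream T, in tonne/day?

N2 enters only via Q and leaves only via the purge: 328×0.426 = 0.175×(N2 in B), and the separator passes all N2, so N2 in P = N2 in B = 798.45 tonne/day.
H2 in P: m_A = 328×0.574 + (1−0.175)·(1−0.496)·m_A, so m_A = 188.27/0.5842 = 322.27 tonne/day.
B = (1−0.496)×322.27 + 798.45 = 960.87 tonne/day.
Recycle T = (1−0.175)×960.87 = 792.72 tonne/day.

792.7 tonne/day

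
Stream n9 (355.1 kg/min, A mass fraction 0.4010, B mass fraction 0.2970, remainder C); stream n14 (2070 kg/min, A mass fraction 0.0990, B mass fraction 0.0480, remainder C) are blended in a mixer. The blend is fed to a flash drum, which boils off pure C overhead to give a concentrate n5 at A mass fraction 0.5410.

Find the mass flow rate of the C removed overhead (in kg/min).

A entering = 355.1×0.401 + 2070×0.099 = 347.33 kg/min.
All A reports to n5, so n5 = 347.33/0.541 = 642.01 kg/min.
Total feed = 2425.1 kg/min; overhead = 2425.1 − 642.01 = 1783.1 kg/min.

1783 kg/min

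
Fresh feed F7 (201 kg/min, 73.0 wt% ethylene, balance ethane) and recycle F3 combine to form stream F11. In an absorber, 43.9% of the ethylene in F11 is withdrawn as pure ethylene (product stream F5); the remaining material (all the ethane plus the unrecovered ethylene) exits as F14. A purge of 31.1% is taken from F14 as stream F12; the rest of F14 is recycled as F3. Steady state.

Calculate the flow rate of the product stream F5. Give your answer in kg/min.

ethylene in F11: m_A = 201×0.730 + (1−0.311)·(1−0.439)·m_A, so m_A = 146.73/0.6135 = 239.18 kg/min.
Product F5 = 0.439×239.18 = 105 kg/min.

105 kg/min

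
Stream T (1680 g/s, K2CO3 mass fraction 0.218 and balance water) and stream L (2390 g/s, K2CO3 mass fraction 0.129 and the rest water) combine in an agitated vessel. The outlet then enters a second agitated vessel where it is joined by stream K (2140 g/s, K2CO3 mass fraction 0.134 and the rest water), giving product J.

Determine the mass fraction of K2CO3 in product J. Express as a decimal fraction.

0.155

Overall, product flow = 6210 g/s.
K2CO3 in = 1680×0.218 + 2390×0.129 + 2140×0.134 = 961.31 g/s.
K2CO3 fraction in J = 0.155.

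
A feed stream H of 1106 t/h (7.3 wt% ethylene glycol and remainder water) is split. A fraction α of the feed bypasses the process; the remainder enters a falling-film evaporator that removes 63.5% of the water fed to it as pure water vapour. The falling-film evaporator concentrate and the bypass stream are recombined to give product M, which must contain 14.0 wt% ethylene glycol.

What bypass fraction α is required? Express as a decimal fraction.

0.187

All 1106×0.073 = 80.738 t/h of ethylene glycol reaches M, so M = 80.738/0.140 = 576.7 t/h and vapour = 529.3 t/h.
The evaporator receives (1−α)·1106 of feed at 0.927 water and removes 0.635 of that water:
0.635×0.927×(1−α)×1106 = 529.3
(1−α) = 529.3/651.04 = 0.8130;  α = 0.1870.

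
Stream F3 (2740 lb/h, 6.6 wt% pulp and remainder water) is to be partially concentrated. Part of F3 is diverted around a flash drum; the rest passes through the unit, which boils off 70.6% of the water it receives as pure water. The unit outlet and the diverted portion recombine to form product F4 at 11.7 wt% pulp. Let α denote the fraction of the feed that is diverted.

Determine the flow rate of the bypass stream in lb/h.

928.7 lb/h

All 2740×0.066 = 180.84 lb/h of pulp reaches F4, so F4 = 180.84/0.117 = 1545.6 lb/h and vapour = 1194.4 lb/h.
The evaporator receives (1−α)·2740 of feed at 0.934 water and removes 0.706 of that water:
0.706×0.934×(1−α)×2740 = 1194.4
(1−α) = 1194.4/1806.8 = 0.6610;  α = 0.3390.
Bypass flow = 0.3390×2740 = 928.73 lb/h.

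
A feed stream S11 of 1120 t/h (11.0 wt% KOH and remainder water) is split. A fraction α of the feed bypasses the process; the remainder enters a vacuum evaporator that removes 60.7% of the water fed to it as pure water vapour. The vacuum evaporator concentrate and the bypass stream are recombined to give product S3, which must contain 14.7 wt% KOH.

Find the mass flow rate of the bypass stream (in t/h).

All 1120×0.110 = 123.2 t/h of KOH reaches S3, so S3 = 123.2/0.147 = 838.1 t/h and vapour = 281.9 t/h.
The evaporator receives (1−α)·1120 of feed at 0.890 water and removes 0.607 of that water:
0.607×0.890×(1−α)×1120 = 281.9
(1−α) = 281.9/605.06 = 0.4659;  α = 0.5341.
Bypass flow = 0.5341×1120 = 598.18 t/h.

598.2 t/h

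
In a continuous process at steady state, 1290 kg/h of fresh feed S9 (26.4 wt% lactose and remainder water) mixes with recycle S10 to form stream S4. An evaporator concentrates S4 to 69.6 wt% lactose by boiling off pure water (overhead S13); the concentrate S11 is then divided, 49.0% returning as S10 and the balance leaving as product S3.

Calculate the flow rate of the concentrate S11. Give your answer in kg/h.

Overall lactose balance (none leaves overhead): lactose in fresh feed = lactose in product, i.e. 1290×0.264 = (1−0.490)·S11·0.696.
S11 = 340.56/(0.696×0.510) = 959.43 kg/h.

959.4 kg/h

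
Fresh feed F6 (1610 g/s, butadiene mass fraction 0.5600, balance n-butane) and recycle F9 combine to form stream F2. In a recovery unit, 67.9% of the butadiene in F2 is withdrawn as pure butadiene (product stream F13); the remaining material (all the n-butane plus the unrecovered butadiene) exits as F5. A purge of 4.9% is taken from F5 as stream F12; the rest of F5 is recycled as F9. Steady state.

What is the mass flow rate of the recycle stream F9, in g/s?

14140 g/s

n-butane enters only via F6 and leaves only via the purge: 1610×0.440 = 0.049×(n-butane in F5), and the recovery unit passes all n-butane, so n-butane in F2 = n-butane in F5 = 14457 g/s.
butadiene in F2: m_A = 1610×0.560 + (1−0.049)·(1−0.679)·m_A, so m_A = 901.6/0.6947 = 1297.8 g/s.
F5 = (1−0.679)×1297.8 + 14457 = 14874 g/s.
Recycle F9 = (1−0.049)×14874 = 14145 g/s.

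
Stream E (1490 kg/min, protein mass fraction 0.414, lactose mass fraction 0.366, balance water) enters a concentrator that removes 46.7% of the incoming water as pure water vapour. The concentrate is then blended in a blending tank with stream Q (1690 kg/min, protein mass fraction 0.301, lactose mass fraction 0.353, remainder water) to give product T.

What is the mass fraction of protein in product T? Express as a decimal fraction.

0.372

Vapour removed = 0.467×0.220×1490 = 153.08 kg/min; concentrate = 1336.9 kg/min.
protein reaching the mixer = 616.86 (from concentrate) + 1690×0.301 = 1125.5 kg/min.
Product flow = 1336.9 + 1690 = 3026.9 kg/min; protein fraction = 0.372.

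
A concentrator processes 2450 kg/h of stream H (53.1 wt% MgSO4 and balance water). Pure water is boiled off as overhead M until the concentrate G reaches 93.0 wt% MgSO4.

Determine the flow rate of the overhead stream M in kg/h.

1051 kg/h

MgSO4 is conserved: 2450×0.531 = 1301 kg/h all reports to the concentrate.
Concentrate = 1301/(target fraction) = 1398.9 kg/h.
Overhead = 2450 − 1398.9 = 1051.1 kg/h.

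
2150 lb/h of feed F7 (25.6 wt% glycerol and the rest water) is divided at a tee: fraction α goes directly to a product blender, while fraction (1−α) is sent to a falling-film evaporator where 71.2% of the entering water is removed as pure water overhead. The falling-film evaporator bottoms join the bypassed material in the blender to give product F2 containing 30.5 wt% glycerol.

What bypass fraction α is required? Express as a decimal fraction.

0.697

All 2150×0.256 = 550.4 lb/h of glycerol reaches F2, so F2 = 550.4/0.305 = 1804.6 lb/h and vapour = 345.41 lb/h.
The evaporator receives (1−α)·2150 of feed at 0.744 water and removes 0.712 of that water:
0.712×0.744×(1−α)×2150 = 345.41
(1−α) = 345.41/1138.9 = 0.3033;  α = 0.6967.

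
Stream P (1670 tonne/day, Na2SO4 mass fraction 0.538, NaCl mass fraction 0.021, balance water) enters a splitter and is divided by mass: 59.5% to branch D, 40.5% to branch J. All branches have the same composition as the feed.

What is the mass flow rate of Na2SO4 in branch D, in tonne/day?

Branch D total = 0.595×1670 = 993.65 tonne/day.
Na2SO4 in D = 0.538×993.65 = 534.58 tonne/day.

534.6 tonne/day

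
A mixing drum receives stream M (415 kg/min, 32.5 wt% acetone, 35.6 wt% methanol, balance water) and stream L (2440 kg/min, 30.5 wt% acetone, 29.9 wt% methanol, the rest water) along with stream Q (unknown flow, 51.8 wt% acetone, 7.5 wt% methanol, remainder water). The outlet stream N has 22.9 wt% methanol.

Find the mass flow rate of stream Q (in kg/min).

1451 kg/min

Let Q be the unknown flow. Total out = 2855 + Q.
methanol balance: 877.3 + 0.075·Q = 0.229·(2855 + Q)
(0.075 − 0.229)·Q = 0.229×2855 − 877.3 = -223.5
Q = -223.5 / -0.154 = 1451.3 kg/min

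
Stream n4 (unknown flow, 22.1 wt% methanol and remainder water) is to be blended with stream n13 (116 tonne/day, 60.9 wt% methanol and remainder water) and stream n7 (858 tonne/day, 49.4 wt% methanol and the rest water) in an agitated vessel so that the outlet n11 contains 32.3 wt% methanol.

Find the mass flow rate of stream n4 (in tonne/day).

Let n4 be the unknown flow. Total out = 974 + n4.
methanol balance: 494.5 + 0.221·n4 = 0.323·(974 + n4)
(0.221 − 0.323)·n4 = 0.323×974 − 494.5 = -179.89
n4 = -179.89 / -0.102 = 1763.7 tonne/day

1764 tonne/day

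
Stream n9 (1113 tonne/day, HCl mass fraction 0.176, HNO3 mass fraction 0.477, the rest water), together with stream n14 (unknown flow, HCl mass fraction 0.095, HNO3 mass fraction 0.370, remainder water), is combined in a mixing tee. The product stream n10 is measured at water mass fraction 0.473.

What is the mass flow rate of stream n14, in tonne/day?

2262 tonne/day

Let n14 be the unknown flow. Total out = 1113 + n14.
water balance: 386.21 + 0.535·n14 = 0.473·(1113 + n14)
(0.535 − 0.473)·n14 = 0.473×1113 − 386.21 = 140.24
n14 = 140.24 / 0.062 = 2261.9 tonne/day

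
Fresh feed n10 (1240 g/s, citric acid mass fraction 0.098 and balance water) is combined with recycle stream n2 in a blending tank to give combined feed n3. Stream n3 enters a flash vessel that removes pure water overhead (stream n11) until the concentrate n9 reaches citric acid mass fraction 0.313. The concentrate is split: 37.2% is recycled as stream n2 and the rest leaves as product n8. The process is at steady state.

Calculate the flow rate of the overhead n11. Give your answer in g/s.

Overall citric acid balance (none leaves overhead): citric acid in fresh feed = citric acid in product, i.e. 1240×0.098 = (1−0.372)·n9·0.313.
n9 = 121.52/(0.313×0.628) = 618.22 g/s.
Recycle n2 = 0.372×618.22 = 229.98 g/s.
Combined feed n3 = 1240 + 229.98 = 1470 g/s.
Overhead n11 = n3 − n9 = 1470 − 618.22 = 851.76 g/s.

851.8 g/s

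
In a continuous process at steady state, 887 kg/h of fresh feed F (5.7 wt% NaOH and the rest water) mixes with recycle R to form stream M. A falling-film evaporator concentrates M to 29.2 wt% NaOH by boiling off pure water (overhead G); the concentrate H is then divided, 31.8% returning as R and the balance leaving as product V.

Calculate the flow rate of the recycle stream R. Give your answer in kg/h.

80.73 kg/h

Overall NaOH balance (none leaves overhead): NaOH in fresh feed = NaOH in product, i.e. 887×0.057 = (1−0.318)·H·0.292.
H = 50.559/(0.292×0.682) = 253.88 kg/h.
Recycle R = 0.318×253.88 = 80.734 kg/h.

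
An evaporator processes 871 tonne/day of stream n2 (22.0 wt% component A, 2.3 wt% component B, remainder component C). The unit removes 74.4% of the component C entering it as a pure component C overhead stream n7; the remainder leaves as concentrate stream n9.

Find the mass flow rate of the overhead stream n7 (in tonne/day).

component C entering = 871×0.757 = 659.35 tonne/day; overhead removed = 0.744×659.35 = 490.55 tonne/day.

490.6 tonne/day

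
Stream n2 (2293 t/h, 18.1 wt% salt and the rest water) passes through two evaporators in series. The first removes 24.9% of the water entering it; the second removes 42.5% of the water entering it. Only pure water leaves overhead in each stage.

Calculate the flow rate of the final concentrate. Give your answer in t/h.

water in feed = 2293×0.819 = 1878 t/h.
After stage 1: water left = (1−0.249)×1878 = 1410.4; stream total = 1825.4 t/h.
After stage 2: water left = (1−0.425)×1410.4 = 810.95; final concentrate = 1226 t/h.

1226 t/h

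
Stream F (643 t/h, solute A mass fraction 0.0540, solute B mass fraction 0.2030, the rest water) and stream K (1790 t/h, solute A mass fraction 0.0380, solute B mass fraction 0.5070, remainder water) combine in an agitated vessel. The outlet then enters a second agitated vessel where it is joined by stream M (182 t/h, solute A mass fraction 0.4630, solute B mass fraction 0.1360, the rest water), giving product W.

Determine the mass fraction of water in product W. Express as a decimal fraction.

Overall, product flow = 2615 t/h.
water in = 643×0.743 + 1790×0.455 + 182×0.401 = 1365.2 t/h.
water fraction in W = 0.5221.

0.5221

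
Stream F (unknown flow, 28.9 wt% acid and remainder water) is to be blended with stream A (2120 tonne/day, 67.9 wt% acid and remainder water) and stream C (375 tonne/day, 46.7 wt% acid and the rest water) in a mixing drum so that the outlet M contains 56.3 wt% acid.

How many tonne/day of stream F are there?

Let F be the unknown flow. Total out = 2495 + F.
acid balance: 1614.6 + 0.289·F = 0.563·(2495 + F)
(0.289 − 0.563)·F = 0.563×2495 − 1614.6 = -209.92
F = -209.92 / -0.274 = 766.13 tonne/day

766.1 tonne/day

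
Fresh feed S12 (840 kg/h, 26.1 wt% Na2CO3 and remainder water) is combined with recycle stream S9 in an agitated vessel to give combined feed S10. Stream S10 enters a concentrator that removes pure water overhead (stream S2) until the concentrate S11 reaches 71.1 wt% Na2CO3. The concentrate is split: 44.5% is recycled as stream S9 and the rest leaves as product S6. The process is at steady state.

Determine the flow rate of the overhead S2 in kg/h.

Overall Na2CO3 balance (none leaves overhead): Na2CO3 in fresh feed = Na2CO3 in product, i.e. 840×0.261 = (1−0.445)·S11·0.711.
S11 = 219.24/(0.711×0.555) = 555.59 kg/h.
Recycle S9 = 0.445×555.59 = 247.24 kg/h.
Combined feed S10 = 840 + 247.24 = 1087.2 kg/h.
Overhead S2 = S10 − S11 = 1087.2 − 555.59 = 531.65 kg/h.

531.6 kg/h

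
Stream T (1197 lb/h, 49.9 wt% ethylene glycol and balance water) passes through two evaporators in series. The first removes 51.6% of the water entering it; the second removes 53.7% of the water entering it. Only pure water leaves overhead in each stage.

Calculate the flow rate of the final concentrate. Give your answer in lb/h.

water in feed = 1197×0.501 = 599.7 lb/h.
After stage 1: water left = (1−0.516)×599.7 = 290.25; stream total = 887.56 lb/h.
After stage 2: water left = (1−0.537)×290.25 = 134.39; final concentrate = 731.69 lb/h.

731.7 lb/h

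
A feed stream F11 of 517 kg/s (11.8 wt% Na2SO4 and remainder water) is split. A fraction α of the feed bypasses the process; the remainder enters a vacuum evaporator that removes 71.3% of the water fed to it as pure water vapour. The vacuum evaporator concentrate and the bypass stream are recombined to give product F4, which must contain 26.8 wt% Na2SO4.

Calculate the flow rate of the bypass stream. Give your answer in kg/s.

56.86 kg/s

All 517×0.118 = 61.006 kg/s of Na2SO4 reaches F4, so F4 = 61.006/0.268 = 227.63 kg/s and vapour = 289.37 kg/s.
The evaporator receives (1−α)·517 of feed at 0.882 water and removes 0.713 of that water:
0.713×0.882×(1−α)×517 = 289.37
(1−α) = 289.37/325.12 = 0.8900;  α = 0.1100.
Bypass flow = 0.1100×517 = 56.861 kg/s.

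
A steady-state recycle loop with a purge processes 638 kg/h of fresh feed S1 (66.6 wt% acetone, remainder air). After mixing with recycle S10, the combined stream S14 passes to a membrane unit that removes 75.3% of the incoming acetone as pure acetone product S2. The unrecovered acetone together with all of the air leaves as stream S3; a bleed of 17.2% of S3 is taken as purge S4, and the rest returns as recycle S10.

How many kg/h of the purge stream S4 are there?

235.8 kg/h

air enters only via S1 and leaves only via the purge: 638×0.334 = 0.172×(air in S3), and the membrane unit passes all air, so air in S14 = air in S3 = 1238.9 kg/h.
acetone in S14: m_A = 638×0.666 + (1−0.172)·(1−0.753)·m_A, so m_A = 424.91/0.7955 = 534.15 kg/h.
S3 = (1−0.753)×534.15 + 1238.9 = 1370.8 kg/h.
Purge S4 = 0.172×1370.8 = 235.78 kg/h.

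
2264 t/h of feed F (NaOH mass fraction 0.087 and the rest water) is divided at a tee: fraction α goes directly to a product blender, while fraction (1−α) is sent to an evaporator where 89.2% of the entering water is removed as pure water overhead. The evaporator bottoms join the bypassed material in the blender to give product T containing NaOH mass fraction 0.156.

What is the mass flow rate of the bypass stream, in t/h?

All 2264×0.087 = 196.97 t/h of NaOH reaches T, so T = 196.97/0.156 = 1262.6 t/h and vapour = 1001.4 t/h.
The evaporator receives (1−α)·2264 of feed at 0.913 water and removes 0.892 of that water:
0.892×0.913×(1−α)×2264 = 1001.4
(1−α) = 1001.4/1843.8 = 0.5431;  α = 0.4569.
Bypass flow = 0.4569×2264 = 1034.4 t/h.

1034 t/h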